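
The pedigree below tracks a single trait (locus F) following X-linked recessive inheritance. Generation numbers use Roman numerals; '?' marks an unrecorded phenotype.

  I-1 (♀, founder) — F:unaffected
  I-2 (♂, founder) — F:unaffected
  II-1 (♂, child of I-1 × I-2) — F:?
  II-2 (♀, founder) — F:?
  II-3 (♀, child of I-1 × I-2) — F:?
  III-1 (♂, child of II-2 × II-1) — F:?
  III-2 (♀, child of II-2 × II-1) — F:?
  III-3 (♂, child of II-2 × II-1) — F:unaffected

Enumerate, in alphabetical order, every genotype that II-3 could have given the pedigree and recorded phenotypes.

II-3 ∈ {X^FX^F, X^FX^f}

F/I-1 un ·: X^FX^F|X^FX^f
F/I-2 un ·: X^FY
F/II-1 ? I-1×I-2: X^FY|X^fY
F/II-2 ? ·: X^FX^F|X^FX^f
F/II-3 ? I-1×I-2: X^FX^F|X^FX^f
F/III-1 ? II-2×II-1: X^FY|X^fY
F/III-2 ? II-2×II-1: X^FX^F|X^FX^f|X^fX^f
F/III-3 un II-2×II-1: X^FY
⇒ F over [I-1,I-2,II-1,II-2,II-3,III-1,III-2,III-3]: 25 consistent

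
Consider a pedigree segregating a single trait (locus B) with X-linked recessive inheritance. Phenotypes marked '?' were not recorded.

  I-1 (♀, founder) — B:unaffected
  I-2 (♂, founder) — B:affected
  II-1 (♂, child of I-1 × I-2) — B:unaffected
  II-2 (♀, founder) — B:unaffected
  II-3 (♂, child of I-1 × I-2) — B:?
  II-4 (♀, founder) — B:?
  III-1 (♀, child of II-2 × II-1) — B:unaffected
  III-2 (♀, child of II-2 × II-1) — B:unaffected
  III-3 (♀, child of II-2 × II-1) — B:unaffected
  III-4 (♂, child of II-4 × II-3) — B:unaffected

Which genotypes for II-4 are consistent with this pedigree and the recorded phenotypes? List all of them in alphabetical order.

B/I-1 un ·: X^BX^B|X^BX^b
B/I-2 aff ·: X^bY
B/II-1 un I-1×I-2: X^BY
B/II-2 un ·: X^BX^B|X^BX^b
B/II-3 ? I-1×I-2: X^BY|X^bY
B/II-4 ? ·: X^BX^B|X^BX^b
B/III-1 un II-2×II-1: X^BX^B|X^BX^b
B/III-2 un II-2×II-1: X^BX^B|X^BX^b
B/III-3 un II-2×II-1: X^BX^B|X^BX^b
B/III-4 un II-4×II-3: X^BY
⇒ B over [I-1,I-2,II-1,II-2,II-3,II-4,III-1,III-2,III-3,III-4]: 54 consistent

II-4 ∈ {X^BX^B, X^BX^b}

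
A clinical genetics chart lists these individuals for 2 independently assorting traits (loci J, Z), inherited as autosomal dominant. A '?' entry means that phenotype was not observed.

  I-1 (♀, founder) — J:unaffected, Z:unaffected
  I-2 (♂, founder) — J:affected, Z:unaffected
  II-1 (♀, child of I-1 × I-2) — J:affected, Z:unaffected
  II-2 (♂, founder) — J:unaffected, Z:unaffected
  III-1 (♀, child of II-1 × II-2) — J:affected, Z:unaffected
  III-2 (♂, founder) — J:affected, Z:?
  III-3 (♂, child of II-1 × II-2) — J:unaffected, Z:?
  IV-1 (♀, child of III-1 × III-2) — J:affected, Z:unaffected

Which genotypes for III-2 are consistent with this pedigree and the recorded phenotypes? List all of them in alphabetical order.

J/I-1 un ·: jj
J/I-2 aff ·: Jj|JJ
J/II-1 aff I-1×I-2: Jj
J/II-2 un ·: jj
J/III-1 aff II-1×II-2: Jj
J/III-2 aff ·: Jj|JJ
J/III-3 un II-1×II-2: jj
J/IV-1 aff III-1×III-2: Jj|JJ
⇒ J over [I-1,I-2,II-1,II-2,III-1,III-2,III-3,IV-1]: 8 consistent
Z/I-1 un ·: zz
Z/I-2 un ·: zz
Z/II-1 un I-1×I-2: zz
Z/II-2 un ·: zz
Z/III-1 un II-1×II-2: zz
Z/III-2 ? ·: zz|Zz
Z/III-3 ? II-1×II-2: zz
Z/IV-1 un III-1×III-2: zz
⇒ Z over [I-1,I-2,II-1,II-2,III-1,III-2,III-3,IV-1]: 2 consistent

III-2 ∈ {JJ Zz, JJ zz, Jj Zz, Jj zz}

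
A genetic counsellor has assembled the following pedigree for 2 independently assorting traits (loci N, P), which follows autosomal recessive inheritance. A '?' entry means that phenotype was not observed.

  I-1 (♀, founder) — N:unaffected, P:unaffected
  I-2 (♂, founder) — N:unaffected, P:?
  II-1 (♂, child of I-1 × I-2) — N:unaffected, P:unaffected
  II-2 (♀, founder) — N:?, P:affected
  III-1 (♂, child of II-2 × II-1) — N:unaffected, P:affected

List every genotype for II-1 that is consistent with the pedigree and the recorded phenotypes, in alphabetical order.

N/I-1 un ·: NN|Nn
N/I-2 un ·: NN|Nn
N/II-1 un I-1×I-2: NN|Nn
N/II-2 ? ·: NN|Nn|nn
N/III-1 un II-2×II-1: NN|Nn
⇒ N over [I-1,I-2,II-1,II-2,III-1]: 31 consistent
P/I-1 un ·: PP|Pp
P/I-2 ? ·: PP|Pp|pp
P/II-1 un I-1×I-2: Pp
P/II-2 aff ·: pp
P/III-1 aff II-2×II-1: pp
⇒ P over [I-1,I-2,II-1,II-2,III-1]: 5 consistent

II-1 ∈ {NN Pp, Nn Pp}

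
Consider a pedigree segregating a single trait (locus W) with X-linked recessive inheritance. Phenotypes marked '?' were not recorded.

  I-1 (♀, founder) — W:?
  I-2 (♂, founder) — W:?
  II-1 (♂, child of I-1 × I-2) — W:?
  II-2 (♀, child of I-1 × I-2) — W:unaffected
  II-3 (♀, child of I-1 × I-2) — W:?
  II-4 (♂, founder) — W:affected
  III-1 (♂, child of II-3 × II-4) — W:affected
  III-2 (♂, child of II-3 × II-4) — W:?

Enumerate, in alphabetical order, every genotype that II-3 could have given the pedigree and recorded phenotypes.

W/I-1 ? ·: X^WX^W|X^WX^w|X^wX^w
W/I-2 ? ·: X^WY|X^wY
W/II-1 ? I-1×I-2: X^WY|X^wY
W/II-2 un I-1×I-2: X^WX^W|X^WX^w
W/II-3 ? I-1×I-2: X^WX^w|X^wX^w
W/II-4 aff ·: X^wY
W/III-1 aff II-3×II-4: X^wY
W/III-2 ? II-3×II-4: X^WY|X^wY
⇒ W over [I-1,I-2,II-1,II-2,II-3,II-4,III-1,III-2]: 18 consistent

II-3 ∈ {X^WX^w, X^wX^w}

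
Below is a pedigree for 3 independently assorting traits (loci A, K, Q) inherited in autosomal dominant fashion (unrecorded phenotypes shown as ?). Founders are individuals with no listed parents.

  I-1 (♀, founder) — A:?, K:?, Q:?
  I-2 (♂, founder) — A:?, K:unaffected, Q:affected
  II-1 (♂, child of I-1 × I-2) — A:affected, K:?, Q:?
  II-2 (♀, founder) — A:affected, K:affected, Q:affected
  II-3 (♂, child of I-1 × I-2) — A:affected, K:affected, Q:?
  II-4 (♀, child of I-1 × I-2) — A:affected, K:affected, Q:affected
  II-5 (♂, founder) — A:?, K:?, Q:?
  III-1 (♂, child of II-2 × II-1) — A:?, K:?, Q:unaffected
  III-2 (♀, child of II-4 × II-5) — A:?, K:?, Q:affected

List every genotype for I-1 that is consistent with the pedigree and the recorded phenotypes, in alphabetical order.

I-1 ∈ {AA KK QQ, AA KK Qq, AA KK qq, AA Kk QQ, AA Kk Qq, AA Kk qq, Aa KK QQ, Aa KK Qq, Aa KK qq, Aa Kk QQ, Aa Kk Qq, Aa Kk qq, aa KK QQ, aa KK Qq, aa KK qq, aa Kk QQ, aa Kk Qq, aa Kk qq}

A/I-1 ? ·: aa|Aa|AA
A/I-2 ? ·: aa|Aa|AA
A/II-1 aff I-1×I-2: Aa|AA
A/II-2 aff ·: Aa|AA
A/II-3 aff I-1×I-2: Aa|AA
A/II-4 aff I-1×I-2: Aa|AA
A/II-5 ? ·: aa|Aa|AA
A/III-1 ? II-2×II-1: aa|Aa|AA
A/III-2 ? II-4×II-5: aa|Aa|AA
⇒ A over [I-1,I-2,II-1,II-2,II-3,II-4,II-5,III-1,III-2]: 680 consistent
K/I-1 ? ·: Kk|KK
K/I-2 un ·: kk
K/II-1 ? I-1×I-2: kk|Kk
K/II-2 aff ·: Kk|KK
K/II-3 aff I-1×I-2: Kk
K/II-4 aff I-1×I-2: Kk
K/II-5 ? ·: kk|Kk|KK
K/III-1 ? II-2×II-1: kk|Kk|KK
K/III-2 ? II-4×II-5: kk|Kk|KK
⇒ K over [I-1,I-2,II-1,II-2,II-3,II-4,II-5,III-1,III-2]: 91 consistent
Q/I-1 ? ·: qq|Qq|QQ
Q/I-2 aff ·: Qq|QQ
Q/II-1 ? I-1×I-2: qq|Qq
Q/II-2 aff ·: Qq
Q/II-3 ? I-1×I-2: qq|Qq|QQ
Q/II-4 aff I-1×I-2: Qq|QQ
Q/II-5 ? ·: qq|Qq|QQ
Q/III-1 un II-2×II-1: qq
Q/III-2 aff II-4×II-5: Qq|QQ
⇒ Q over [I-1,I-2,II-1,II-2,II-3,II-4,II-5,III-1,III-2]: 115 consistent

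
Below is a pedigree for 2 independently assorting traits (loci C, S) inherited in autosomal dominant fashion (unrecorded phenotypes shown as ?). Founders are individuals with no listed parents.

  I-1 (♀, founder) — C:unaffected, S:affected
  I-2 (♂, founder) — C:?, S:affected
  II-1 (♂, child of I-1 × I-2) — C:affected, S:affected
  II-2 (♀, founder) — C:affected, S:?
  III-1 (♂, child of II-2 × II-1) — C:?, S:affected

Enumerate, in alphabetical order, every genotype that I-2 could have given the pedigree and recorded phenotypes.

C/I-1 un ·: cc
C/I-2 ? ·: Cc|CC
C/II-1 aff I-1×I-2: Cc
C/II-2 aff ·: Cc|CC
C/III-1 ? II-2×II-1: cc|Cc|CC
⇒ C over [I-1,I-2,II-1,II-2,III-1]: 10 consistent
S/I-1 aff ·: Ss|SS
S/I-2 aff ·: Ss|SS
S/II-1 aff I-1×I-2: Ss|SS
S/II-2 ? ·: ss|Ss|SS
S/III-1 aff II-2×II-1: Ss|SS
⇒ S over [I-1,I-2,II-1,II-2,III-1]: 31 consistent

I-2 ∈ {CC SS, CC Ss, Cc SS, Cc Ss}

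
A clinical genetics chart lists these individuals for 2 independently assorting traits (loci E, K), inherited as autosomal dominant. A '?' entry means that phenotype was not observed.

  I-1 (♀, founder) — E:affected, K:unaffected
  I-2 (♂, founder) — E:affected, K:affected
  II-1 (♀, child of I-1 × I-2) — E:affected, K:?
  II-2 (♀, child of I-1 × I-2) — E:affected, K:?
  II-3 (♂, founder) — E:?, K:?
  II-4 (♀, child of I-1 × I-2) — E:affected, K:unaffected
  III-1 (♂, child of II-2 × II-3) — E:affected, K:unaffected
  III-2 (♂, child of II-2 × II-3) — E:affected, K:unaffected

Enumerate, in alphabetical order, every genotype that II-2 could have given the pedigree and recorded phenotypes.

E/I-1 aff ·: Ee|EE
E/I-2 aff ·: Ee|EE
E/II-1 aff I-1×I-2: Ee|EE
E/II-2 aff I-1×I-2: Ee|EE
E/II-3 ? ·: ee|Ee|EE
E/II-4 aff I-1×I-2: Ee|EE
E/III-1 aff II-2×II-3: Ee|EE
E/III-2 aff II-2×II-3: Ee|EE
⇒ E over [I-1,I-2,II-1,II-2,II-3,II-4,III-1,III-2]: 186 consistent
K/I-1 un ·: kk
K/I-2 aff ·: Kk
K/II-1 ? I-1×I-2: kk|Kk
K/II-2 ? I-1×I-2: kk|Kk
K/II-3 ? ·: kk|Kk
K/II-4 un I-1×I-2: kk
K/III-1 un II-2×II-3: kk
K/III-2 un II-2×II-3: kk
⇒ K over [I-1,I-2,II-1,II-2,II-3,II-4,III-1,III-2]: 8 consistent

II-2 ∈ {EE Kk, EE kk, Ee Kk, Ee kk}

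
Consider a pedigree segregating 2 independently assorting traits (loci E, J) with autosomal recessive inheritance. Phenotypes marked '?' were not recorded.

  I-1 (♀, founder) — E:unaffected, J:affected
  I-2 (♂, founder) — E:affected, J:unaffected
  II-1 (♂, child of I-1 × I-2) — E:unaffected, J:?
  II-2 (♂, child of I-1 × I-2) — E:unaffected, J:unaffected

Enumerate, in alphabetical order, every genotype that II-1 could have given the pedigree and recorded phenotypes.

II-1 ∈ {Ee Jj, Ee jj}

E/I-1 un ·: EE|Ee
E/I-2 aff ·: ee
E/II-1 un I-1×I-2: Ee
E/II-2 un I-1×I-2: Ee
⇒ E over [I-1,I-2,II-1,II-2]: 2 consistent
J/I-1 aff ·: jj
J/I-2 un ·: JJ|Jj
J/II-1 ? I-1×I-2: Jj|jj
J/II-2 un I-1×I-2: Jj
⇒ J over [I-1,I-2,II-1,II-2]: 3 consistent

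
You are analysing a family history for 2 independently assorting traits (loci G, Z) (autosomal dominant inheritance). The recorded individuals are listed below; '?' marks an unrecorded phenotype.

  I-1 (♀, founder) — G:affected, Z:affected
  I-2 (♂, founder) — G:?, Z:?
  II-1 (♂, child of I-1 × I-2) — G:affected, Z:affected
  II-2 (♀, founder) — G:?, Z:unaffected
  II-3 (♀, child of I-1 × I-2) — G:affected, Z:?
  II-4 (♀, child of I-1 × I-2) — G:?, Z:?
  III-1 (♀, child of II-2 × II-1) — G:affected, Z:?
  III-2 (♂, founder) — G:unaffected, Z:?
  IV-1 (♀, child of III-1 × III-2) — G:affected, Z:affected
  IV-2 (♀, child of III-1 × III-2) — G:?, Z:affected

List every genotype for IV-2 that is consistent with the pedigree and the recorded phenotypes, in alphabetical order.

G/I-1 aff ·: Gg|GG
G/I-2 ? ·: gg|Gg|GG
G/II-1 aff I-1×I-2: Gg|GG
G/II-2 ? ·: gg|Gg|GG
G/II-3 aff I-1×I-2: Gg|GG
G/II-4 ? I-1×I-2: gg|Gg|GG
G/III-1 aff II-2×II-1: Gg|GG
G/III-2 un ·: gg
G/IV-1 aff III-1×III-2: Gg
G/IV-2 ? III-1×III-2: gg|Gg
⇒ G over [I-1,I-2,II-1,II-2,II-3,II-4,III-1,III-2,IV-1,IV-2]: 226 consistent
Z/I-1 aff ·: Zz|ZZ
Z/I-2 ? ·: zz|Zz|ZZ
Z/II-1 aff I-1×I-2: Zz|ZZ
Z/II-2 un ·: zz
Z/II-3 ? I-1×I-2: zz|Zz|ZZ
Z/II-4 ? I-1×I-2: zz|Zz|ZZ
Z/III-1 ? II-2×II-1: zz|Zz
Z/III-2 ? ·: zz|Zz|ZZ
Z/IV-1 aff III-1×III-2: Zz|ZZ
Z/IV-2 aff III-1×III-2: Zz|ZZ
⇒ Z over [I-1,I-2,II-1,II-2,II-3,II-4,III-1,III-2,IV-1,IV-2]: 404 consistent

IV-2 ∈ {Gg ZZ, Gg Zz, gg ZZ, gg Zz}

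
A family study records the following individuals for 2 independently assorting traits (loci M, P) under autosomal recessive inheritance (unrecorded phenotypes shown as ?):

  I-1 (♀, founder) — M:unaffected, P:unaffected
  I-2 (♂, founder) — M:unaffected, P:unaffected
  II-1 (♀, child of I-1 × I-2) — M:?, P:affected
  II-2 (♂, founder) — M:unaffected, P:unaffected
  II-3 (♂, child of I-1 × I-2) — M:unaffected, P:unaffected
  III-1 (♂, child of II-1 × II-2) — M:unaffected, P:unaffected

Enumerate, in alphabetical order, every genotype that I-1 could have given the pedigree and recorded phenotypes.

I-1 ∈ {MM Pp, Mm Pp}

M/I-1 un ·: MM|Mm
M/I-2 un ·: MM|Mm
M/II-1 ? I-1×I-2: MM|Mm|mm
M/II-2 un ·: MM|Mm
M/II-3 un I-1×I-2: MM|Mm
M/III-1 un II-1×II-2: MM|Mm
⇒ M over [I-1,I-2,II-1,II-2,II-3,III-1]: 49 consistent
P/I-1 un ·: Pp
P/I-2 un ·: Pp
P/II-1 aff I-1×I-2: pp
P/II-2 un ·: PP|Pp
P/II-3 un I-1×I-2: PP|Pp
P/III-1 un II-1×II-2: Pp
⇒ P over [I-1,I-2,II-1,II-2,II-3,III-1]: 4 consistent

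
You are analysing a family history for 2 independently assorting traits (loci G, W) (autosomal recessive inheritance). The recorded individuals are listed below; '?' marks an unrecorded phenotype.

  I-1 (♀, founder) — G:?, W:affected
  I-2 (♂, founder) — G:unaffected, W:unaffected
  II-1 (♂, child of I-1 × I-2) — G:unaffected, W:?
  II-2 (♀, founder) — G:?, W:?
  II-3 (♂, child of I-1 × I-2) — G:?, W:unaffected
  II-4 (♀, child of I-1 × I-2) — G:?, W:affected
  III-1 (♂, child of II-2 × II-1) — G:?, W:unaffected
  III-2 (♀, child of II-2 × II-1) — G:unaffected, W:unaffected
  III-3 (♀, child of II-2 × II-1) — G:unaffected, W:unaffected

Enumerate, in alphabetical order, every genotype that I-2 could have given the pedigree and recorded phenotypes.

I-2 ∈ {GG Ww, Gg Ww}

G/I-1 ? ·: GG|Gg|gg
G/I-2 un ·: GG|Gg
G/II-1 un I-1×I-2: GG|Gg
G/II-2 ? ·: GG|Gg|gg
G/II-3 ? I-1×I-2: GG|Gg|gg
G/II-4 ? I-1×I-2: GG|Gg|gg
G/III-1 ? II-2×II-1: GG|Gg|gg
G/III-2 un II-2×II-1: GG|Gg
G/III-3 un II-2×II-1: GG|Gg
⇒ G over [I-1,I-2,II-1,II-2,II-3,II-4,III-1,III-2,III-3]: 664 consistent
W/I-1 aff ·: ww
W/I-2 un ·: Ww
W/II-1 ? I-1×I-2: Ww|ww
W/II-2 ? ·: WW|Ww|ww
W/II-3 un I-1×I-2: Ww
W/II-4 aff I-1×I-2: ww
W/III-1 un II-2×II-1: WW|Ww
W/III-2 un II-2×II-1: WW|Ww
W/III-3 un II-2×II-1: WW|Ww
⇒ W over [I-1,I-2,II-1,II-2,II-3,II-4,III-1,III-2,III-3]: 19 consistent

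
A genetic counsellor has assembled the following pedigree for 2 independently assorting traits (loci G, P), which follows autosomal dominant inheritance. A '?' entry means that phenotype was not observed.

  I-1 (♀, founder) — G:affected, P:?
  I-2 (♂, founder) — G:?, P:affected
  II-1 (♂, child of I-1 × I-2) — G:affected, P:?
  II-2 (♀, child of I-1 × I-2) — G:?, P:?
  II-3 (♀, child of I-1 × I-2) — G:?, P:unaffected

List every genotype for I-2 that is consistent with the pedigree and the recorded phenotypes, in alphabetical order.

G/I-1 aff ·: Gg|GG
G/I-2 ? ·: gg|Gg|GG
G/II-1 aff I-1×I-2: Gg|GG
G/II-2 ? I-1×I-2: gg|Gg|GG
G/II-3 ? I-1×I-2: gg|Gg|GG
⇒ G over [I-1,I-2,II-1,II-2,II-3]: 40 consistent
P/I-1 ? ·: pp|Pp
P/I-2 aff ·: Pp
P/II-1 ? I-1×I-2: pp|Pp|PP
P/II-2 ? I-1×I-2: pp|Pp|PP
P/II-3 un I-1×I-2: pp
⇒ P over [I-1,I-2,II-1,II-2,II-3]: 13 consistent

I-2 ∈ {GG Pp, Gg Pp, gg Pp}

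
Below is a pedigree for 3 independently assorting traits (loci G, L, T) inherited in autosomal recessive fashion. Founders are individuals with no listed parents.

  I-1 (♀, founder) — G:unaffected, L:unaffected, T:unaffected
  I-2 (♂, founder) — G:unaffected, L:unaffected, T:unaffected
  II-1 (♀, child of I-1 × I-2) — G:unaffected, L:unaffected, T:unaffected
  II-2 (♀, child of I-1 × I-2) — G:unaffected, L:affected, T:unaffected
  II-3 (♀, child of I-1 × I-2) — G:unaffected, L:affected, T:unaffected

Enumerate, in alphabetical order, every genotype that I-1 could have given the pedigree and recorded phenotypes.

I-1 ∈ {GG Ll TT, GG Ll Tt, Gg Ll TT, Gg Ll Tt}

G/I-1 un ·: GG|Gg
G/I-2 un ·: GG|Gg
G/II-1 un I-1×I-2: GG|Gg
G/II-2 un I-1×I-2: GG|Gg
G/II-3 un I-1×I-2: GG|Gg
⇒ G over [I-1,I-2,II-1,II-2,II-3]: 25 consistent
L/I-1 un ·: Ll
L/I-2 un ·: Ll
L/II-1 un I-1×I-2: LL|Ll
L/II-2 aff I-1×I-2: ll
L/II-3 aff I-1×I-2: ll
⇒ L over [I-1,I-2,II-1,II-2,II-3]: 2 consistent
T/I-1 un ·: TT|Tt
T/I-2 un ·: TT|Tt
T/II-1 un I-1×I-2: TT|Tt
T/II-2 un I-1×I-2: TT|Tt
T/II-3 un I-1×I-2: TT|Tt
⇒ T over [I-1,I-2,II-1,II-2,II-3]: 25 consistent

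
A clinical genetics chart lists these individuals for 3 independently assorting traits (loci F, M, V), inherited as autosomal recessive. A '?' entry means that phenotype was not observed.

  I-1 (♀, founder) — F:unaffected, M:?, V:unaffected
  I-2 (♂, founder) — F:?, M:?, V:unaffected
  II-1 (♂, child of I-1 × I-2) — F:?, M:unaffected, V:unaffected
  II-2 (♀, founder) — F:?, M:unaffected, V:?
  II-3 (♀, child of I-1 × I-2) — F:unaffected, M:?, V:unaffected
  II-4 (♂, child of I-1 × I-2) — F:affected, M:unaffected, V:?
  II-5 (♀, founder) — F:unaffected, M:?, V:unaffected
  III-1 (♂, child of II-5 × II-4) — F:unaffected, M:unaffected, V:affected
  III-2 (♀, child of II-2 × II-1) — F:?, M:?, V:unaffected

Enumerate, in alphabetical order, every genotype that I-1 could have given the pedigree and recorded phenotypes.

F/I-1 un ·: Ff
F/I-2 ? ·: Ff|ff
F/II-1 ? I-1×I-2: FF|Ff|ff
F/II-2 ? ·: FF|Ff|ff
F/II-3 un I-1×I-2: FF|Ff
F/II-4 aff I-1×I-2: ff
F/II-5 un ·: FF|Ff
F/III-1 un II-5×II-4: Ff
F/III-2 ? II-2×II-1: FF|Ff|ff
⇒ F over [I-1,I-2,II-1,II-2,II-3,II-4,II-5,III-1,III-2]: 82 consistent
M/I-1 ? ·: MM|Mm|mm
M/I-2 ? ·: MM|Mm|mm
M/II-1 un I-1×I-2: MM|Mm
M/II-2 un ·: MM|Mm
M/II-3 ? I-1×I-2: MM|Mm|mm
M/II-4 un I-1×I-2: MM|Mm
M/II-5 ? ·: MM|Mm|mm
M/III-1 un II-5×II-4: MM|Mm
M/III-2 ? II-2×II-1: MM|Mm|mm
⇒ M over [I-1,I-2,II-1,II-2,II-3,II-4,II-5,III-1,III-2]: 666 consistent
V/I-1 un ·: VV|Vv
V/I-2 un ·: VV|Vv
V/II-1 un I-1×I-2: VV|Vv
V/II-2 ? ·: VV|Vv|vv
V/II-3 un I-1×I-2: VV|Vv
V/II-4 ? I-1×I-2: Vv|vv
V/II-5 un ·: Vv
V/III-1 aff II-5×II-4: vv
V/III-2 un II-2×II-1: VV|Vv
⇒ V over [I-1,I-2,II-1,II-2,II-3,II-4,II-5,III-1,III-2]: 72 consistent

I-1 ∈ {Ff MM VV, Ff MM Vv, Ff Mm VV, Ff Mm Vv, Ff mm VV, Ff mm Vv}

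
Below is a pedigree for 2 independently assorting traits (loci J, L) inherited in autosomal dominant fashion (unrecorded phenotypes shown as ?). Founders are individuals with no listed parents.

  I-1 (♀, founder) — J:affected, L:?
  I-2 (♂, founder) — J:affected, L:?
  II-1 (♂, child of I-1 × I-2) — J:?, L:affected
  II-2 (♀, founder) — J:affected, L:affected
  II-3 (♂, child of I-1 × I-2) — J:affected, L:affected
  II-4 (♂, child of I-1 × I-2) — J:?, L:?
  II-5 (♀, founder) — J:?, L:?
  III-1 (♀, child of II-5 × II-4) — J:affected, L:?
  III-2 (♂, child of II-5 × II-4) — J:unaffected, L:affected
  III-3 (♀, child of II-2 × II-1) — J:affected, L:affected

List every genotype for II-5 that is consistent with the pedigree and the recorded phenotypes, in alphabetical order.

J/I-1 aff ·: Jj|JJ
J/I-2 aff ·: Jj|JJ
J/II-1 ? I-1×I-2: jj|Jj|JJ
J/II-2 aff ·: Jj|JJ
J/II-3 aff I-1×I-2: Jj|JJ
J/II-4 ? I-1×I-2: jj|Jj
J/II-5 ? ·: jj|Jj
J/III-1 aff II-5×II-4: Jj|JJ
J/III-2 un II-5×II-4: jj
J/III-3 aff II-2×II-1: Jj|JJ
⇒ J over [I-1,I-2,II-1,II-2,II-3,II-4,II-5,III-1,III-2,III-3]: 156 consistent
L/I-1 ? ·: ll|Ll|LL
L/I-2 ? ·: ll|Ll|LL
L/II-1 aff I-1×I-2: Ll|LL
L/II-2 aff ·: Ll|LL
L/II-3 aff I-1×I-2: Ll|LL
L/II-4 ? I-1×I-2: ll|Ll|LL
L/II-5 ? ·: ll|Ll|LL
L/III-1 ? II-5×II-4: ll|Ll|LL
L/III-2 aff II-5×II-4: Ll|LL
L/III-3 aff II-2×II-1: Ll|LL
⇒ L over [I-1,I-2,II-1,II-2,II-3,II-4,II-5,III-1,III-2,III-3]: 1032 consistent

II-5 ∈ {Jj LL, Jj Ll, Jj ll, jj LL, jj Ll, jj ll}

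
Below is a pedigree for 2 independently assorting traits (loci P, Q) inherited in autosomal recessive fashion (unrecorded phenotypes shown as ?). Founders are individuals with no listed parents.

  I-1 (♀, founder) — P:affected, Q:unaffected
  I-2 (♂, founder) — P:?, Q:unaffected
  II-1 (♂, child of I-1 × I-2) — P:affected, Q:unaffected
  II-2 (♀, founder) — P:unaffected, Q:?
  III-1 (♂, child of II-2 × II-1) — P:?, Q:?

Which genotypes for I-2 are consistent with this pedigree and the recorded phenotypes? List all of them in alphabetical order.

P/I-1 aff ·: pp
P/I-2 ? ·: Pp|pp
P/II-1 aff I-1×I-2: pp
P/II-2 un ·: PP|Pp
P/III-1 ? II-2×II-1: Pp|pp
⇒ P over [I-1,I-2,II-1,II-2,III-1]: 6 consistent
Q/I-1 un ·: QQ|Qq
Q/I-2 un ·: QQ|Qq
Q/II-1 un I-1×I-2: QQ|Qq
Q/II-2 ? ·: QQ|Qq|qq
Q/III-1 ? II-2×II-1: QQ|Qq|qq
⇒ Q over [I-1,I-2,II-1,II-2,III-1]: 37 consistent

I-2 ∈ {Pp QQ, Pp Qq, pp QQ, pp Qq}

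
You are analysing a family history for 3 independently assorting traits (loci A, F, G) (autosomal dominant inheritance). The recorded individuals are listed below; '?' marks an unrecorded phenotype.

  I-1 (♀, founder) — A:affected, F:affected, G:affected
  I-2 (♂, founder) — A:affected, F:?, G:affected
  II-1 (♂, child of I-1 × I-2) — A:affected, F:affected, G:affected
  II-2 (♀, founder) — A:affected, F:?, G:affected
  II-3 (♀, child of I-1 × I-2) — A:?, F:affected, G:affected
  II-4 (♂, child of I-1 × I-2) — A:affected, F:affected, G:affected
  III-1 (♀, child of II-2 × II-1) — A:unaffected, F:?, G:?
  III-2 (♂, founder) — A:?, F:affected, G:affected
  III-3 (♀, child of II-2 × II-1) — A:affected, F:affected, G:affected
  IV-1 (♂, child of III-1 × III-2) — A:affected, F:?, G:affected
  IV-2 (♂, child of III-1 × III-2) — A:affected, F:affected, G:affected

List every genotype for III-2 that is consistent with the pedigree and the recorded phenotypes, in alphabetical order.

III-2 ∈ {AA FF GG, AA FF Gg, AA Ff GG, AA Ff Gg, Aa FF GG, Aa FF Gg, Aa Ff GG, Aa Ff Gg}

A/I-1 aff ·: Aa|AA
A/I-2 aff ·: Aa|AA
A/II-1 aff I-1×I-2: Aa
A/II-2 aff ·: Aa
A/II-3 ? I-1×I-2: aa|Aa|AA
A/II-4 aff I-1×I-2: Aa|AA
A/III-1 un II-2×II-1: aa
A/III-2 ? ·: Aa|AA
A/III-3 aff II-2×II-1: Aa|AA
A/IV-1 aff III-1×III-2: Aa
A/IV-2 aff III-1×III-2: Aa
⇒ A over [I-1,I-2,II-1,II-2,II-3,II-4,III-1,III-2,III-3,IV-1,IV-2]: 56 consistent
F/I-1 aff ·: Ff|FF
F/I-2 ? ·: ff|Ff|FF
F/II-1 aff I-1×I-2: Ff|FF
F/II-2 ? ·: ff|Ff|FF
F/II-3 aff I-1×I-2: Ff|FF
F/II-4 aff I-1×I-2: Ff|FF
F/III-1 ? II-2×II-1: ff|Ff|FF
F/III-2 aff ·: Ff|FF
F/III-3 aff II-2×II-1: Ff|FF
F/IV-1 ? III-1×III-2: ff|Ff|FF
F/IV-2 aff III-1×III-2: Ff|FF
⇒ F over [I-1,I-2,II-1,II-2,II-3,II-4,III-1,III-2,III-3,IV-1,IV-2]: 1691 consistent
G/I-1 aff ·: Gg|GG
G/I-2 aff ·: Gg|GG
G/II-1 aff I-1×I-2: Gg|GG
G/II-2 aff ·: Gg|GG
G/II-3 aff I-1×I-2: Gg|GG
G/II-4 aff I-1×I-2: Gg|GG
G/III-1 ? II-2×II-1: gg|Gg|GG
G/III-2 aff ·: Gg|GG
G/III-3 aff II-2×II-1: Gg|GG
G/IV-1 aff III-1×III-2: Gg|GG
G/IV-2 aff III-1×III-2: Gg|GG
⇒ G over [I-1,I-2,II-1,II-2,II-3,II-4,III-1,III-2,III-3,IV-1,IV-2]: 1075 consistent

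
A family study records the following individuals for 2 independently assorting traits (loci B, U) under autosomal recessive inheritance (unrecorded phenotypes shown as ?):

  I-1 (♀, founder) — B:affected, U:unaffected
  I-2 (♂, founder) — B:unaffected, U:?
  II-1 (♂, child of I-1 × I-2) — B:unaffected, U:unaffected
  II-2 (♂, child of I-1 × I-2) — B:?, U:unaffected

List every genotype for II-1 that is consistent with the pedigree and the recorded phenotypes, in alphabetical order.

B/I-1 aff ·: bb
B/I-2 un ·: BB|Bb
B/II-1 un I-1×I-2: Bb
B/II-2 ? I-1×I-2: Bb|bb
⇒ B over [I-1,I-2,II-1,II-2]: 3 consistent
U/I-1 un ·: UU|Uu
U/I-2 ? ·: UU|Uu|uu
U/II-1 un I-1×I-2: UU|Uu
U/II-2 un I-1×I-2: UU|Uu
⇒ U over [I-1,I-2,II-1,II-2]: 15 consistent

II-1 ∈ {Bb UU, Bb Uu}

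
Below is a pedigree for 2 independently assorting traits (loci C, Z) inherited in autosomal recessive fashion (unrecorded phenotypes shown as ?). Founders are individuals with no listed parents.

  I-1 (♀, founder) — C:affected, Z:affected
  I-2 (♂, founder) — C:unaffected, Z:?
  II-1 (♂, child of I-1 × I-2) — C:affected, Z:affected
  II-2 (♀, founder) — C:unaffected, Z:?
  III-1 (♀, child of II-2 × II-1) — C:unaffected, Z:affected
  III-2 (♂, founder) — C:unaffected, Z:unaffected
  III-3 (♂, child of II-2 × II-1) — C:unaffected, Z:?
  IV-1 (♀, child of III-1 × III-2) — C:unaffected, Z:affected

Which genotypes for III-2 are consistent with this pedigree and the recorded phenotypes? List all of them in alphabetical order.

III-2 ∈ {CC Zz, Cc Zz}

C/I-1 aff ·: cc
C/I-2 un ·: Cc
C/II-1 aff I-1×I-2: cc
C/II-2 un ·: CC|Cc
C/III-1 un II-2×II-1: Cc
C/III-2 un ·: CC|Cc
C/III-3 un II-2×II-1: Cc
C/IV-1 un III-1×III-2: CC|Cc
⇒ C over [I-1,I-2,II-1,II-2,III-1,III-2,III-3,IV-1]: 8 consistent
Z/I-1 aff ·: zz
Z/I-2 ? ·: Zz|zz
Z/II-1 aff I-1×I-2: zz
Z/II-2 ? ·: Zz|zz
Z/III-1 aff II-2×II-1: zz
Z/III-2 un ·: Zz
Z/III-3 ? II-2×II-1: Zz|zz
Z/IV-1 aff III-1×III-2: zz
⇒ Z over [I-1,I-2,II-1,II-2,III-1,III-2,III-3,IV-1]: 6 consistent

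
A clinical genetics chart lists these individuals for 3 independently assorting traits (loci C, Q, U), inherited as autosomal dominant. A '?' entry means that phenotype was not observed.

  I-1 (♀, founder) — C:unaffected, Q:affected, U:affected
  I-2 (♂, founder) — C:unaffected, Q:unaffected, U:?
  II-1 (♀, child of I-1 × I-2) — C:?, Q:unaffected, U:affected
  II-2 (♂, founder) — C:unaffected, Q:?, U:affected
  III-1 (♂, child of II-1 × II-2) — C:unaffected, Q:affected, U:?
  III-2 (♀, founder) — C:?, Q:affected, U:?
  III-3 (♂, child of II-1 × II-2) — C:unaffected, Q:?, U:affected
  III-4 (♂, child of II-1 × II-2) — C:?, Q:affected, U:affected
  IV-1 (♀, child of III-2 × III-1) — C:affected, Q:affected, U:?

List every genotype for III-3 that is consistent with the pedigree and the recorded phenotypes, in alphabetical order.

III-3 ∈ {cc Qq UU, cc Qq Uu, cc qq UU, cc qq Uu}

C/I-1 un ·: cc
C/I-2 un ·: cc
C/II-1 ? I-1×I-2: cc
C/II-2 un ·: cc
C/III-1 un II-1×II-2: cc
C/III-2 ? ·: Cc|CC
C/III-3 un II-1×II-2: cc
C/III-4 ? II-1×II-2: cc
C/IV-1 aff III-2×III-1: Cc
⇒ C over [I-1,I-2,II-1,II-2,III-1,III-2,III-3,III-4,IV-1]: 2 consistent
Q/I-1 aff ·: Qq
Q/I-2 un ·: qq
Q/II-1 un I-1×I-2: qq
Q/II-2 ? ·: Qq|QQ
Q/III-1 aff II-1×II-2: Qq
Q/III-2 aff ·: Qq|QQ
Q/III-3 ? II-1×II-2: qq|Qq
Q/III-4 aff II-1×II-2: Qq
Q/IV-1 aff III-2×III-1: Qq|QQ
⇒ Q over [I-1,I-2,II-1,II-2,III-1,III-2,III-3,III-4,IV-1]: 12 consistent
U/I-1 aff ·: Uu|UU
U/I-2 ? ·: uu|Uu|UU
U/II-1 aff I-1×I-2: Uu|UU
U/II-2 aff ·: Uu|UU
U/III-1 ? II-1×II-2: uu|Uu|UU
U/III-2 ? ·: uu|Uu|UU
U/III-3 aff II-1×II-2: Uu|UU
U/III-4 aff II-1×II-2: Uu|UU
U/IV-1 ? III-2×III-1: uu|Uu|UU
⇒ U over [I-1,I-2,II-1,II-2,III-1,III-2,III-3,III-4,IV-1]: 712 consistent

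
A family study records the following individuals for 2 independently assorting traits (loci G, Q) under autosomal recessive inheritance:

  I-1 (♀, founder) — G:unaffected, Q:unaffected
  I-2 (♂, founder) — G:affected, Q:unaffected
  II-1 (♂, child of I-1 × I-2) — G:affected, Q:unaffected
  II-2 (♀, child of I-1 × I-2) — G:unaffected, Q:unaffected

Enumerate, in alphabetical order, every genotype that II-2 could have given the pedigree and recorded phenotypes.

II-2 ∈ {Gg QQ, Gg Qq}

G/I-1 un ·: Gg
G/I-2 aff ·: gg
G/II-1 aff I-1×I-2: gg
G/II-2 un I-1×I-2: Gg
⇒ G over [I-1,I-2,II-1,II-2]: 1 consistent
Q/I-1 un ·: QQ|Qq
Q/I-2 un ·: QQ|Qq
Q/II-1 un I-1×I-2: QQ|Qq
Q/II-2 un I-1×I-2: QQ|Qq
⇒ Q over [I-1,I-2,II-1,II-2]: 13 consistent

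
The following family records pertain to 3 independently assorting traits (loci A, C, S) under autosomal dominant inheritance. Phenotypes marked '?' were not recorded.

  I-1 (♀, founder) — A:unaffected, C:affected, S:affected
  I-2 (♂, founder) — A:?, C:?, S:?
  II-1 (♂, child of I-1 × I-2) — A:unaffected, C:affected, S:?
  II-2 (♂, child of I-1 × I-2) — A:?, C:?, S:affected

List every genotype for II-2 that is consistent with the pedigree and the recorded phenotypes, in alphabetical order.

II-2 ∈ {Aa CC SS, Aa CC Ss, Aa Cc SS, Aa Cc Ss, Aa cc SS, Aa cc Ss, aa CC SS, aa CC Ss, aa Cc SS, aa Cc Ss, aa cc SS, aa cc Ss}

A/I-1 un ·: aa
A/I-2 ? ·: aa|Aa
A/II-1 un I-1×I-2: aa
A/II-2 ? I-1×I-2: aa|Aa
⇒ A over [I-1,I-2,II-1,II-2]: 3 consistent
C/I-1 aff ·: Cc|CC
C/I-2 ? ·: cc|Cc|CC
C/II-1 aff I-1×I-2: Cc|CC
C/II-2 ? I-1×I-2: cc|Cc|CC
⇒ C over [I-1,I-2,II-1,II-2]: 18 consistent
S/I-1 aff ·: Ss|SS
S/I-2 ? ·: ss|Ss|SS
S/II-1 ? I-1×I-2: ss|Ss|SS
S/II-2 aff I-1×I-2: Ss|SS
⇒ S over [I-1,I-2,II-1,II-2]: 18 consistent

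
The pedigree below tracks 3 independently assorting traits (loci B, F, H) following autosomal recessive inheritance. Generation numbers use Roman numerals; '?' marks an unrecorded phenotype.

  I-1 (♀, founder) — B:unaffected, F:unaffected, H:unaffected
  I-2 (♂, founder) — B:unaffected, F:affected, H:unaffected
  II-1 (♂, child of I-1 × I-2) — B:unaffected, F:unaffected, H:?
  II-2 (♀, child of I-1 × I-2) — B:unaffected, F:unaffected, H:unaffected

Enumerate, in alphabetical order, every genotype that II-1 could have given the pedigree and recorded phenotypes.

B/I-1 un ·: BB|Bb
B/I-2 un ·: BB|Bb
B/II-1 un I-1×I-2: BB|Bb
B/II-2 un I-1×I-2: BB|Bb
⇒ B over [I-1,I-2,II-1,II-2]: 13 consistent
F/I-1 un ·: FF|Ff
F/I-2 aff ·: ff
F/II-1 un I-1×I-2: Ff
F/II-2 un I-1×I-2: Ff
⇒ F over [I-1,I-2,II-1,II-2]: 2 consistent
H/I-1 un ·: HH|Hh
H/I-2 un ·: HH|Hh
H/II-1 ? I-1×I-2: HH|Hh|hh
H/II-2 un I-1×I-2: HH|Hh
⇒ H over [I-1,I-2,II-1,II-2]: 15 consistent

II-1 ∈ {BB Ff HH, BB Ff Hh, BB Ff hh, Bb Ff HH, Bb Ff Hh, Bb Ff hh}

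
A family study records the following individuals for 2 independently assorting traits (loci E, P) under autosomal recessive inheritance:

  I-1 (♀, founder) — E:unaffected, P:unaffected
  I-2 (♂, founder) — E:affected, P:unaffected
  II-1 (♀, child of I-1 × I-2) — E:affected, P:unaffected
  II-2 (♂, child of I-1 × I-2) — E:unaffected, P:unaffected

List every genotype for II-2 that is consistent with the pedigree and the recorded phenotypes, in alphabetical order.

E/I-1 un ·: Ee
E/I-2 aff ·: ee
E/II-1 aff I-1×I-2: ee
E/II-2 un I-1×I-2: Ee
⇒ E over [I-1,I-2,II-1,II-2]: 1 consistent
P/I-1 un ·: PP|Pp
P/I-2 un ·: PP|Pp
P/II-1 un I-1×I-2: PP|Pp
P/II-2 un I-1×I-2: PP|Pp
⇒ P over [I-1,I-2,II-1,II-2]: 13 consistent

II-2 ∈ {Ee PP, Ee Pp}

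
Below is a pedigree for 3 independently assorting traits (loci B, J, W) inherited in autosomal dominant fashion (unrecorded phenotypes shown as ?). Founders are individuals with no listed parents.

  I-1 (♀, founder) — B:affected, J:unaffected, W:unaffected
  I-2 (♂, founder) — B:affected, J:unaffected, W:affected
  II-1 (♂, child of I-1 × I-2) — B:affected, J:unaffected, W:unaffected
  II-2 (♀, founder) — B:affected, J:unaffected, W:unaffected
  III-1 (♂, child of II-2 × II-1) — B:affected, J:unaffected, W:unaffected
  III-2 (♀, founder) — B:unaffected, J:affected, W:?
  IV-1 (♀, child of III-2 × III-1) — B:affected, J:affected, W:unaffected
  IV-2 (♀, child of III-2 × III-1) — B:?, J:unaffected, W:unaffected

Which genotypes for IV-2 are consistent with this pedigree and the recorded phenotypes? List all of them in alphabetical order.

B/I-1 aff ·: Bb|BB
B/I-2 aff ·: Bb|BB
B/II-1 aff I-1×I-2: Bb|BB
B/II-2 aff ·: Bb|BB
B/III-1 aff II-2×II-1: Bb|BB
B/III-2 un ·: bb
B/IV-1 aff III-2×III-1: Bb
B/IV-2 ? III-2×III-1: bb|Bb
⇒ B over [I-1,I-2,II-1,II-2,III-1,III-2,IV-1,IV-2]: 34 consistent
J/I-1 un ·: jj
J/I-2 un ·: jj
J/II-1 un I-1×I-2: jj
J/II-2 un ·: jj
J/III-1 un II-2×II-1: jj
J/III-2 aff ·: Jj
J/IV-1 aff III-2×III-1: Jj
J/IV-2 un III-2×III-1: jj
⇒ J over [I-1,I-2,II-1,II-2,III-1,III-2,IV-1,IV-2]: 1 consistent
W/I-1 un ·: ww
W/I-2 aff ·: Ww
W/II-1 un I-1×I-2: ww
W/II-2 un ·: ww
W/III-1 un II-2×II-1: ww
W/III-2 ? ·: ww|Ww
W/IV-1 un III-2×III-1: ww
W/IV-2 un III-2×III-1: ww
⇒ W over [I-1,I-2,II-1,II-2,III-1,III-2,IV-1,IV-2]: 2 consistent

IV-2 ∈ {Bb jj ww, bb jj ww}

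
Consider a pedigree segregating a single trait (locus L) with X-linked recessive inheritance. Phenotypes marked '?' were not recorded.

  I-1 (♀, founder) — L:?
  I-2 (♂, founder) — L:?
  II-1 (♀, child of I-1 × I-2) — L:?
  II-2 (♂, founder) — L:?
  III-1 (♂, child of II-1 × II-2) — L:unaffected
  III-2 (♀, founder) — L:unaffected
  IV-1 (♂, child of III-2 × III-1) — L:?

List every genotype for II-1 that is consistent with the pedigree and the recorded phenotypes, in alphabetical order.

II-1 ∈ {X^LX^L, X^LX^l}

L/I-1 ? ·: X^LX^L|X^LX^l|X^lX^l
L/I-2 ? ·: X^LY|X^lY
L/II-1 ? I-1×I-2: X^LX^L|X^LX^l
L/II-2 ? ·: X^LY|X^lY
L/III-1 un II-1×II-2: X^LY
L/III-2 un ·: X^LX^L|X^LX^l
L/IV-1 ? III-2×III-1: X^LY|X^lY
⇒ L over [I-1,I-2,II-1,II-2,III-1,III-2,IV-1]: 36 consistent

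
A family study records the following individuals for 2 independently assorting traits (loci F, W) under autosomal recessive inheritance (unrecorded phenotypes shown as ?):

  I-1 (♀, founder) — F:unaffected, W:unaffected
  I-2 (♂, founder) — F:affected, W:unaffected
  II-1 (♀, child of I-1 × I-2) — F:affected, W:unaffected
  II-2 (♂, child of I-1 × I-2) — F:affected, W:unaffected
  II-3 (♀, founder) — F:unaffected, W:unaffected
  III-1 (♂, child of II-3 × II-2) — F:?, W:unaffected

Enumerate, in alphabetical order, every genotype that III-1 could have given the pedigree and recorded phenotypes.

F/I-1 un ·: Ff
F/I-2 aff ·: ff
F/II-1 aff I-1×I-2: ff
F/II-2 aff I-1×I-2: ff
F/II-3 un ·: FF|Ff
F/III-1 ? II-3×II-2: Ff|ff
⇒ F over [I-1,I-2,II-1,II-2,II-3,III-1]: 3 consistent
W/I-1 un ·: WW|Ww
W/I-2 un ·: WW|Ww
W/II-1 un I-1×I-2: WW|Ww
W/II-2 un I-1×I-2: WW|Ww
W/II-3 un ·: WW|Ww
W/III-1 un II-3×II-2: WW|Ww
⇒ W over [I-1,I-2,II-1,II-2,II-3,III-1]: 45 consistent

III-1 ∈ {Ff WW, Ff Ww, ff WW, ff Ww}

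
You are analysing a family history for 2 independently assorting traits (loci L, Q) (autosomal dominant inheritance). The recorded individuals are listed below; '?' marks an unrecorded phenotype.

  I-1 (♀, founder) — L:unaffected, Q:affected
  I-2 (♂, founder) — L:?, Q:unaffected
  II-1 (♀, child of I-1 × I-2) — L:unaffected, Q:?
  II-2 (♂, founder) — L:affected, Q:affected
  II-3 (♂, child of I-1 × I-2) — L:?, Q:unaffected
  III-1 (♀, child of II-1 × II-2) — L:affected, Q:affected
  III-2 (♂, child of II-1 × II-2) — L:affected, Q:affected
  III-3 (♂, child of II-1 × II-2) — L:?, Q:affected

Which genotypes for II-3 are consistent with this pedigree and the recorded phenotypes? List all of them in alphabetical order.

L/I-1 un ·: ll
L/I-2 ? ·: ll|Ll
L/II-1 un I-1×I-2: ll
L/II-2 aff ·: Ll|LL
L/II-3 ? I-1×I-2: ll|Ll
L/III-1 aff II-1×II-2: Ll
L/III-2 aff II-1×II-2: Ll
L/III-3 ? II-1×II-2: ll|Ll
⇒ L over [I-1,I-2,II-1,II-2,II-3,III-1,III-2,III-3]: 9 consistent
Q/I-1 aff ·: Qq
Q/I-2 un ·: qq
Q/II-1 ? I-1×I-2: qq|Qq
Q/II-2 aff ·: Qq|QQ
Q/II-3 un I-1×I-2: qq
Q/III-1 aff II-1×II-2: Qq|QQ
Q/III-2 aff II-1×II-2: Qq|QQ
Q/III-3 aff II-1×II-2: Qq|QQ
⇒ Q over [I-1,I-2,II-1,II-2,II-3,III-1,III-2,III-3]: 18 consistent

II-3 ∈ {Ll qq, ll qq}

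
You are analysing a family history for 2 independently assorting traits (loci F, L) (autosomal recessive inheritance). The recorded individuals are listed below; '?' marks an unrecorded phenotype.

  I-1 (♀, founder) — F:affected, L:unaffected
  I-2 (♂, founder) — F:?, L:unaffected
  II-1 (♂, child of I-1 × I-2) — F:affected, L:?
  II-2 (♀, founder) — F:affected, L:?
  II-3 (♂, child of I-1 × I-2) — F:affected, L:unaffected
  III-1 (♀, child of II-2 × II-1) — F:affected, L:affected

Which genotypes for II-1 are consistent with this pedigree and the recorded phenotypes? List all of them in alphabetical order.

II-1 ∈ {ff Ll, ff ll}

F/I-1 aff ·: ff
F/I-2 ? ·: Ff|ff
F/II-1 aff I-1×I-2: ff
F/II-2 aff ·: ff
F/II-3 aff I-1×I-2: ff
F/III-1 aff II-2×II-1: ff
⇒ F over [I-1,I-2,II-1,II-2,II-3,III-1]: 2 consistent
L/I-1 un ·: LL|Ll
L/I-2 un ·: LL|Ll
L/II-1 ? I-1×I-2: Ll|ll
L/II-2 ? ·: Ll|ll
L/II-3 un I-1×I-2: LL|Ll
L/III-1 aff II-2×II-1: ll
⇒ L over [I-1,I-2,II-1,II-2,II-3,III-1]: 16 consistent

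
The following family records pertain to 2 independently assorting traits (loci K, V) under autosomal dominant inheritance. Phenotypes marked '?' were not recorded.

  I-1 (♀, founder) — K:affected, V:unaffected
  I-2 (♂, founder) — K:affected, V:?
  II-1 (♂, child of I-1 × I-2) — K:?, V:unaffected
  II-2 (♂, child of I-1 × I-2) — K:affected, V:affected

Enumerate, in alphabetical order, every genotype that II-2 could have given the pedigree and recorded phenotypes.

K/I-1 aff ·: Kk|KK
K/I-2 aff ·: Kk|KK
K/II-1 ? I-1×I-2: kk|Kk|KK
K/II-2 aff I-1×I-2: Kk|KK
⇒ K over [I-1,I-2,II-1,II-2]: 15 consistent
V/I-1 un ·: vv
V/I-2 ? ·: Vv
V/II-1 un I-1×I-2: vv
V/II-2 aff I-1×I-2: Vv
⇒ V over [I-1,I-2,II-1,II-2]: 1 consistent

II-2 ∈ {KK Vv, Kk Vv}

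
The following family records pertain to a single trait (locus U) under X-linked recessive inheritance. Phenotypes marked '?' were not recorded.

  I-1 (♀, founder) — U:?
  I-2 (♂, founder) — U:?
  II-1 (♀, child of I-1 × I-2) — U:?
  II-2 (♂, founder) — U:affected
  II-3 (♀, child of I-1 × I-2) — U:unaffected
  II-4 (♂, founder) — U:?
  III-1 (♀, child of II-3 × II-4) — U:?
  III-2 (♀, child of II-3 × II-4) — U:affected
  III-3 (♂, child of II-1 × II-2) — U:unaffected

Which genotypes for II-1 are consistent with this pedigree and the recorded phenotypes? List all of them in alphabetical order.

U/I-1 ? ·: X^UX^U|X^UX^u|X^uX^u
U/I-2 ? ·: X^UY|X^uY
U/II-1 ? I-1×I-2: X^UX^U|X^UX^u
U/II-2 aff ·: X^uY
U/II-3 un I-1×I-2: X^UX^u
U/II-4 ? ·: X^uY
U/III-1 ? II-3×II-4: X^UX^u|X^uX^u
U/III-2 aff II-3×II-4: X^uX^u
U/III-3 un II-1×II-2: X^UY
⇒ U over [I-1,I-2,II-1,II-2,II-3,II-4,III-1,III-2,III-3]: 10 consistent

II-1 ∈ {X^UX^U, X^UX^u}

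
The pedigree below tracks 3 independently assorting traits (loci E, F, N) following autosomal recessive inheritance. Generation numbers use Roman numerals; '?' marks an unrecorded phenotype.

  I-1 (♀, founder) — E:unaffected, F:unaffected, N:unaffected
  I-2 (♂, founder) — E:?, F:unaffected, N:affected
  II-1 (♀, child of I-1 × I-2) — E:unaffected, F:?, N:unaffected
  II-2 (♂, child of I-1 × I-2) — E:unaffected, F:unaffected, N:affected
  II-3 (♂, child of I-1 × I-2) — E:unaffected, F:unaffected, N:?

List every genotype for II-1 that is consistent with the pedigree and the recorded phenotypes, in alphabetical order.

E/I-1 un ·: EE|Ee
E/I-2 ? ·: EE|Ee|ee
E/II-1 un I-1×I-2: EE|Ee
E/II-2 un I-1×I-2: EE|Ee
E/II-3 un I-1×I-2: EE|Ee
⇒ E over [I-1,I-2,II-1,II-2,II-3]: 27 consistent
F/I-1 un ·: FF|Ff
F/I-2 un ·: FF|Ff
F/II-1 ? I-1×I-2: FF|Ff|ff
F/II-2 un I-1×I-2: FF|Ff
F/II-3 un I-1×I-2: FF|Ff
⇒ F over [I-1,I-2,II-1,II-2,II-3]: 29 consistent
N/I-1 un ·: Nn
N/I-2 aff ·: nn
N/II-1 un I-1×I-2: Nn
N/II-2 aff I-1×I-2: nn
N/II-3 ? I-1×I-2: Nn|nn
⇒ N over [I-1,I-2,II-1,II-2,II-3]: 2 consistent

II-1 ∈ {EE FF Nn, EE Ff Nn, EE ff Nn, Ee FF Nn, Ee Ff Nn, Ee ff Nn}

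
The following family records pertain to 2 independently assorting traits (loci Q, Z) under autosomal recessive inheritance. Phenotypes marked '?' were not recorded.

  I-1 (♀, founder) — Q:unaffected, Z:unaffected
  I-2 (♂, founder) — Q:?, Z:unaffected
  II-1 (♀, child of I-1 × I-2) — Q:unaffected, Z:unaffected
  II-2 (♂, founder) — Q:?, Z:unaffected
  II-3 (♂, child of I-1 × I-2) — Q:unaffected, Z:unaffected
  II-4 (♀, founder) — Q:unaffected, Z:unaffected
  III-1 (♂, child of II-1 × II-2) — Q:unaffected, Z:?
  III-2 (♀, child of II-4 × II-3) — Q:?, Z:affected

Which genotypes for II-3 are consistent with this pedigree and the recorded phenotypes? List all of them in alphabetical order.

II-3 ∈ {QQ Zz, Qq Zz}

Q/I-1 un ·: QQ|Qq
Q/I-2 ? ·: QQ|Qq|qq
Q/II-1 un I-1×I-2: QQ|Qq
Q/II-2 ? ·: QQ|Qq|qq
Q/II-3 un I-1×I-2: QQ|Qq
Q/II-4 un ·: QQ|Qq
Q/III-1 un II-1×II-2: QQ|Qq
Q/III-2 ? II-4×II-3: QQ|Qq|qq
⇒ Q over [I-1,I-2,II-1,II-2,II-3,II-4,III-1,III-2]: 278 consistent
Z/I-1 un ·: ZZ|Zz
Z/I-2 un ·: ZZ|Zz
Z/II-1 un I-1×I-2: ZZ|Zz
Z/II-2 un ·: ZZ|Zz
Z/II-3 un I-1×I-2: Zz
Z/II-4 un ·: Zz
Z/III-1 ? II-1×II-2: ZZ|Zz|zz
Z/III-2 aff II-4×II-3: zz
⇒ Z over [I-1,I-2,II-1,II-2,II-3,II-4,III-1,III-2]: 24 consistent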